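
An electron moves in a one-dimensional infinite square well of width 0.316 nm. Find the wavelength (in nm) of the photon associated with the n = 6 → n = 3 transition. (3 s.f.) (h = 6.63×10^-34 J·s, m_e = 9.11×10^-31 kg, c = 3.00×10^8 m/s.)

λ = 12.2 nm

E_1 = h²/(8m_eL²) = 6.040×10^-19 J, so ΔE = (6² − 3²)E_1 = 1.631×10^-17 J.
λ = hc/ΔE = (6.63×10^-34·3.00×10^8)/1.631×10^-17 = 1.22×10^-8 m = 12.2 nm.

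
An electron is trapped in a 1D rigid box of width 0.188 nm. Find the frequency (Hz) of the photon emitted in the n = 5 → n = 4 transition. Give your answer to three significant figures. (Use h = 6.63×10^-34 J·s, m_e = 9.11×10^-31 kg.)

f = 2.32×10^16 Hz

E_1 = h²/(8m_eL²) = 1.706×10^-18 J and ΔE = (5² − 4²)E_1 = 1.535×10^-17 J.
f = ΔE/h = 1.535×10^-17/6.63×10^-34 = 2.32×10^16 Hz.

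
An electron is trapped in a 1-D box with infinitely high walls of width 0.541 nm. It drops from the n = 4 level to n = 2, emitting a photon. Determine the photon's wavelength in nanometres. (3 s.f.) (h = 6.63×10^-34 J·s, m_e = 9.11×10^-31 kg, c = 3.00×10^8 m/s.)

λ = 80.4 nm

E_1 = h²/(8m_eL²) = 2.061×10^-19 J, so ΔE = (4² − 2²)E_1 = 2.473×10^-18 J.
λ = hc/ΔE = (6.63×10^-34·3.00×10^8)/2.473×10^-18 = 8.04×10^-8 m = 80.4 nm.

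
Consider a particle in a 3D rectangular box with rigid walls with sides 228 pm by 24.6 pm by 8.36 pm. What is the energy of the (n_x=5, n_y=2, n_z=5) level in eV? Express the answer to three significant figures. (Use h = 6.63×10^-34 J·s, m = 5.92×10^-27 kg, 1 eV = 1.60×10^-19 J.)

For a 3D rectangular well E = (h²/8m)·Σ n_i²/L_i² = (6.63×10^-34)²/(8·5.92×10^-27) · [5²/(228 pm)² + 2²/(24.6 pm)² + 5²/(8.36 pm)²].
Evaluating gives E = 3.386×10^-18 J = 21.2 eV.

E = 21.2 eV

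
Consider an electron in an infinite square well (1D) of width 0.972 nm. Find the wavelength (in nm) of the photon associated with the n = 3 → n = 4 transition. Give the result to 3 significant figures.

λ = 445 nm

E_1 = h²/(8m_eL²) = 6.377×10^-20 J, so ΔE = (4² − 3²)E_1 = 4.464×10^-19 J.
λ = hc/ΔE = (6.626×10^-34·2.998×10^8)/4.464×10^-19 = 4.45×10^-7 m = 445 nm.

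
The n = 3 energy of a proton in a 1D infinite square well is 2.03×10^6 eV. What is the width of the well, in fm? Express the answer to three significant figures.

From E_n = n²h²/(8m_pL²), L = n·h/√(8m_pE_n).
E_3 = 2.03×10^6 eV = 3.252×10^-13 J, so L = 3·6.626×10^-34/√(8·1.673×10^-27·3.252×10^-13) = 3.01×10^-14 m = 30.1 fm.

L = 30.1 fm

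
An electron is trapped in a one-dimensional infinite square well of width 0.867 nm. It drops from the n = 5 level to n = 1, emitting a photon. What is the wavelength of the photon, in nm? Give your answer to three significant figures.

E_1 = h²/(8m_eL²) = 8.015×10^-20 J, so ΔE = (5² − 1²)E_1 = 1.924×10^-18 J.
λ = hc/ΔE = (6.626×10^-34·2.998×10^8)/1.924×10^-18 = 1.03×10^-7 m = 103 nm.

λ = 103 nm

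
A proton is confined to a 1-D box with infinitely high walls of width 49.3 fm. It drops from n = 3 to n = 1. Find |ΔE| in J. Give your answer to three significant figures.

|ΔE| = 1.08×10^-13 J

E_1 = h²/(8m_pL²) = 1.350×10^-14 J.
|ΔE| = |3² − 1²|·E_1 = 8·1.350×10^-14 J = 1.08×10^-13 J.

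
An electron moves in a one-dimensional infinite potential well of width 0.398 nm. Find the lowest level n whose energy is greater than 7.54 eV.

n = 2

E_1 = h²/(8m_eL²) = 3.803×10^-19 J = 2.374 eV.
Need n² > 7.54/2.374 = 3.176, i.e. n > 1.782.
The smallest integer satisfying this is n = 2.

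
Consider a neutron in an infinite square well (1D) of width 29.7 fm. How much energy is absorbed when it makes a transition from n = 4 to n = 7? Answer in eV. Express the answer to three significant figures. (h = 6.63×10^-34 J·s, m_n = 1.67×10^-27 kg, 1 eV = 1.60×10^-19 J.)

E_1 = h²/(8m_nL²) = 3.730×10^-14 J.
|ΔE| = |4² − 7²|·E_1 = 33·3.730×10^-14 J = 1.231×10^-12 J = 7.69×10^6 eV.

|ΔE| = 7.69×10^6 eV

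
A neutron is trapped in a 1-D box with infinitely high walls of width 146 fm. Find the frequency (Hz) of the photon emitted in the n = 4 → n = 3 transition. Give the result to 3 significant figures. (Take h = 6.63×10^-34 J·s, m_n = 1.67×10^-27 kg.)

f = 1.63×10^19 Hz

E_1 = h²/(8m_nL²) = 1.544×10^-15 J and ΔE = (4² − 3²)E_1 = 1.081×10^-14 J.
f = ΔE/h = 1.081×10^-14/6.63×10^-34 = 1.63×10^19 Hz.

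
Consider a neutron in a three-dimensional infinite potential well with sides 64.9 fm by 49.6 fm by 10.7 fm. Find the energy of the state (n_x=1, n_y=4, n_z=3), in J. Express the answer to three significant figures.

For a 3D rectangular well E = (h²/8m_n)·Σ n_i²/L_i² = (6.626×10^-34)²/(8·1.675×10^-27) · [1²/(64.9 fm)² + 4²/(49.6 fm)² + 3²/(10.7 fm)²].
Evaluating gives E = 2.80×10^-12 J.

E = 2.80×10^-12 J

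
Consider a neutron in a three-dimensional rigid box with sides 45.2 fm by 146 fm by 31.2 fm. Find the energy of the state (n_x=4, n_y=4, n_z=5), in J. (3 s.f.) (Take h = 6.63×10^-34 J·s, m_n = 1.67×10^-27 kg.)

E = 1.13×10^-12 J

For a 3D rectangular well E = (h²/8m_n)·Σ n_i²/L_i² = (6.63×10^-34)²/(8·1.67×10^-27) · [4²/(45.2 fm)² + 4²/(146 fm)² + 5²/(31.2 fm)²].
Evaluating gives E = 1.13×10^-12 J.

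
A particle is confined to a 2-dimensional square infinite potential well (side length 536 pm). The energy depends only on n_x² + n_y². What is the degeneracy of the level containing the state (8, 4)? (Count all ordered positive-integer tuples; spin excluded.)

degeneracy = 2

The level has n_x² + n_y² = 80. The ordered positive-integer solutions are (4, 8), (8, 4).
That gives 2 states.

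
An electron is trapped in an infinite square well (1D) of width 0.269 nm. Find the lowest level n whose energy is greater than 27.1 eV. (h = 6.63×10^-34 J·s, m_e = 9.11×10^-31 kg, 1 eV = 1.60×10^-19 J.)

E_1 = h²/(8m_eL²) = 8.335×10^-19 J = 5.209 eV.
Need n² > 27.1/5.209 = 5.203, i.e. n > 2.281.
The smallest integer satisfying this is n = 3.

n = 3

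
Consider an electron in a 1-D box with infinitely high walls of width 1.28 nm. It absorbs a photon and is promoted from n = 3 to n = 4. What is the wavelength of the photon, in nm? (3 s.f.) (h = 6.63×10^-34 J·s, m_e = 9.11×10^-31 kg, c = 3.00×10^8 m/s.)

E_1 = h²/(8m_eL²) = 3.681×10^-20 J, so ΔE = (4² − 3²)E_1 = 2.577×10^-19 J.
λ = hc/ΔE = (6.63×10^-34·3.00×10^8)/2.577×10^-19 = 7.72×10^-7 m = 772 nm.

λ = 772 nm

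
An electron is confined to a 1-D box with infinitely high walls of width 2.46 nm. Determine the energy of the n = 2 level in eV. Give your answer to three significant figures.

E_2 = 0.249 eV

For an infinite well E_n = n²h²/(8m_eL²), so E_1 = h²/(8m_eL²) = (6.626×10^-34)²/(8·9.109×10^-31·(2.46×10^-9 m)²) = 9.956×10^-21 J.
Then E_2 = 2²·E_1 = 4·9.956×10^-21 J = 3.982×10^-20 J.
Converting, E_2 = 3.982×10^-20 J / (1.602×10^-19 J/eV) = 0.249 eV.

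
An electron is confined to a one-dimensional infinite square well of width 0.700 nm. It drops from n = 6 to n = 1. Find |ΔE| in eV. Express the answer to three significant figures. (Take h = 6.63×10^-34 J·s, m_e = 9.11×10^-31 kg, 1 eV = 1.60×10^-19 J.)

E_1 = h²/(8m_eL²) = 1.231×10^-19 J.
|ΔE| = |6² − 1²|·E_1 = 35·1.231×10^-19 J = 4.308×10^-18 J = 26.9 eV.

|ΔE| = 26.9 eV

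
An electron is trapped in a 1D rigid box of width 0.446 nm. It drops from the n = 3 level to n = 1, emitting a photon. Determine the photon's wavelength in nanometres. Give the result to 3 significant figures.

E_1 = h²/(8m_eL²) = 3.029×10^-19 J, so ΔE = (3² − 1²)E_1 = 2.423×10^-18 J.
λ = hc/ΔE = (6.626×10^-34·2.998×10^8)/2.423×10^-18 = 8.20×10^-8 m = 82.0 nm.

λ = 82.0 nm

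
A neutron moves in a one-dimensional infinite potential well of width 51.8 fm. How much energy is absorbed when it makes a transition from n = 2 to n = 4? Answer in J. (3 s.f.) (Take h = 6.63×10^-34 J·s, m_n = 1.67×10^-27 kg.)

|ΔE| = 1.47×10^-13 J

E_1 = h²/(8m_nL²) = 1.226×10^-14 J.
|ΔE| = |2² − 4²|·E_1 = 12·1.226×10^-14 J = 1.47×10^-13 J.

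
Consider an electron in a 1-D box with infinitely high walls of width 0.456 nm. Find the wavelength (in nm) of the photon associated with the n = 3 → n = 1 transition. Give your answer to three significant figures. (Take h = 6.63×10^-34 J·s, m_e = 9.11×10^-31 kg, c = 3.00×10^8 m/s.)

λ = 85.7 nm

E_1 = h²/(8m_eL²) = 2.901×10^-19 J, so ΔE = (3² − 1²)E_1 = 2.321×10^-18 J.
λ = hc/ΔE = (6.63×10^-34·3.00×10^8)/2.321×10^-18 = 8.57×10^-8 m = 85.7 nm.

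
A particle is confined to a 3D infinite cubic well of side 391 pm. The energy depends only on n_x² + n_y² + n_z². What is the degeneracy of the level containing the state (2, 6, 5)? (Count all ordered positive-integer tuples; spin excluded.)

degeneracy = 6

The level has n_x² + n_y² + n_z² = 65. The ordered positive-integer solutions are (2, 5, 6), (2, 6, 5), (5, 2, 6), (5, 6, 2), (6, 2, 5), (6, 5, 2).
That gives 6 states.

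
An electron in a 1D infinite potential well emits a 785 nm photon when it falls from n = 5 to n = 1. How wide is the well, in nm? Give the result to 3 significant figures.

L = 2.39 nm

The photon carries ΔE = hc/λ = 6.626×10^-34·2.998×10^8/7.85×10^-7 m = 2.531×10^-19 J.
Since ΔE = (5² − 1²)E_1, E_1 = 1.055×10^-20 J, and L = h/√(8m_eE_1) = 2.39×10^-9 m = 2.39 nm.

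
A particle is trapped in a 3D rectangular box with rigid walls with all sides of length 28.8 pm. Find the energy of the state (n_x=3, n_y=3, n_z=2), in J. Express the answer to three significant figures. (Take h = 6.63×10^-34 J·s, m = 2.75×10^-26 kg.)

E = 5.30×10^-20 J

For a 3D rectangular well E = (h²/8m)·Σ n_i²/L_i² = (6.63×10^-34)²/(8·2.75×10^-26) · [3²/(28.8 pm)² + 3²/(28.8 pm)² + 2²/(28.8 pm)²].
Evaluating gives E = 5.30×10^-20 J.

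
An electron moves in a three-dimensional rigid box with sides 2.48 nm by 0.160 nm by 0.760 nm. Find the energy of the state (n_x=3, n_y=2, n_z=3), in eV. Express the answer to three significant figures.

E = 65.2 eV

For a 3D rectangular well E = (h²/8m_e)·Σ n_i²/L_i² = (6.626×10^-34)²/(8·9.109×10^-31) · [3²/(2.48 nm)² + 2²/(0.160 nm)² + 3²/(0.760 nm)²].
Evaluating gives E = 1.044×10^-17 J = 65.2 eV.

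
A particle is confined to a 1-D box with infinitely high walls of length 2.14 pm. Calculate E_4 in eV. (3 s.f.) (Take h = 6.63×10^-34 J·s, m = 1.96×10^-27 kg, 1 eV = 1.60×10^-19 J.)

For an infinite well E_n = n²h²/(8mL²), so E_1 = h²/(8mL²) = (6.63×10^-34)²/(8·1.96×10^-27·(2.14×10^-12 m)²) = 6.121×10^-18 J.
Then E_4 = 4²·E_1 = 16·6.121×10^-18 J = 9.794×10^-17 J.
Converting, E_4 = 9.794×10^-17 J / (1.60×10^-19 J/eV) = 612 eV.

E_4 = 612 eV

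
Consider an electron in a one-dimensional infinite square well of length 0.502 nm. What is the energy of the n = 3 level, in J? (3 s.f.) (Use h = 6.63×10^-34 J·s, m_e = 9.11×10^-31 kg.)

For an infinite well E_n = n²h²/(8m_eL²), so E_1 = h²/(8m_eL²) = (6.63×10^-34)²/(8·9.11×10^-31·(5.02×10^-10 m)²) = 2.393×10^-19 J.
Then E_3 = 3²·E_1 = 9·2.393×10^-19 J = 2.15×10^-18 J.

E_3 = 2.15×10^-18 J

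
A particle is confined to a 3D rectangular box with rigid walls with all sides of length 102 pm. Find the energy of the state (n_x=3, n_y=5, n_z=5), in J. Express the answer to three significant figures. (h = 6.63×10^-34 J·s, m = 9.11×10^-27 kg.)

For a 3D rectangular well E = (h²/8m)·Σ n_i²/L_i² = (6.63×10^-34)²/(8·9.11×10^-27) · [3²/(102 pm)² + 5²/(102 pm)² + 5²/(102 pm)²].
Evaluating gives E = 3.42×10^-20 J.

E = 3.42×10^-20 J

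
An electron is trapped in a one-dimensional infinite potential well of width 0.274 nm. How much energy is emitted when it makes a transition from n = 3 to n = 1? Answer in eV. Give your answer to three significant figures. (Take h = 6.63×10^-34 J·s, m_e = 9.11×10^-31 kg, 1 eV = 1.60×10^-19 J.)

|ΔE| = 40.2 eV

E_1 = h²/(8m_eL²) = 8.034×10^-19 J.
|ΔE| = |3² − 1²|·E_1 = 8·8.034×10^-19 J = 6.427×10^-18 J = 40.2 eV.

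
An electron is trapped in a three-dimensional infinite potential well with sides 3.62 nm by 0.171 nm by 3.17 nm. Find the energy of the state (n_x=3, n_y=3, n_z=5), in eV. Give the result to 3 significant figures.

For a 3D rectangular well E = (h²/8m_e)·Σ n_i²/L_i² = (6.626×10^-34)²/(8·9.109×10^-31) · [3²/(3.62 nm)² + 3²/(0.171 nm)² + 5²/(3.17 nm)²].
Evaluating gives E = 1.873×10^-17 J = 117 eV.

E = 117 eV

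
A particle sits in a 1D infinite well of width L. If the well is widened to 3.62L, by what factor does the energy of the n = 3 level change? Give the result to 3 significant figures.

E_n ∝ 1/L², so the energy scales by 1/3.62² = 0.0763.

0.0763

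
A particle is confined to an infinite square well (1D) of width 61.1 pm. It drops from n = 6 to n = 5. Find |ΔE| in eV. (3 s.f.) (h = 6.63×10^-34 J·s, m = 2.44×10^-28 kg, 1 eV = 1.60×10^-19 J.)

|ΔE| = 4.15 eV

E_1 = h²/(8mL²) = 6.032×10^-20 J.
|ΔE| = |6² − 5²|·E_1 = 11·6.032×10^-20 J = 6.635×10^-19 J = 4.15 eV.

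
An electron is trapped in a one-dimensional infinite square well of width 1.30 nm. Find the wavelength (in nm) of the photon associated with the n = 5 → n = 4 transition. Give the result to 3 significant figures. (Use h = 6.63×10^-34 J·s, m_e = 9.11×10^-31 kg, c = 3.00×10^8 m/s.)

λ = 619 nm

E_1 = h²/(8m_eL²) = 3.569×10^-20 J, so ΔE = (5² − 4²)E_1 = 3.212×10^-19 J.
λ = hc/ΔE = (6.63×10^-34·3.00×10^8)/3.212×10^-19 = 6.19×10^-7 m = 619 nm.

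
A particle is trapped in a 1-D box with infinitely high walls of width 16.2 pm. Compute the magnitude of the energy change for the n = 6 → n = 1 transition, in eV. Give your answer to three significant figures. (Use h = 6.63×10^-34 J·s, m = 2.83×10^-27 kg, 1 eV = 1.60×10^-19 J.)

E_1 = h²/(8mL²) = 7.398×10^-20 J.
|ΔE| = |6² − 1²|·E_1 = 35·7.398×10^-20 J = 2.589×10^-18 J = 16.2 eV.

|ΔE| = 16.2 eV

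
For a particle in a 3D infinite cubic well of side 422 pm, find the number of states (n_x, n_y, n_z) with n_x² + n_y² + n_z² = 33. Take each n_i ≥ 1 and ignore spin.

degeneracy = 6

The level has n_x² + n_y² + n_z² = 33. The ordered positive-integer solutions are (1, 4, 4), (2, 2, 5), (2, 5, 2), (4, 1, 4), (4, 4, 1), (5, 2, 2).
That gives 6 states.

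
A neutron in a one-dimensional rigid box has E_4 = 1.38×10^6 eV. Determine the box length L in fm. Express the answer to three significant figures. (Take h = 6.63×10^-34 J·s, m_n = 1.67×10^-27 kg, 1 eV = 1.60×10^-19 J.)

From E_n = n²h²/(8m_nL²), L = n·h/√(8m_nE_n).
E_4 = 1.38×10^6 eV = 2.208×10^-13 J, so L = 4·6.63×10^-34/√(8·1.67×10^-27·2.208×10^-13) = 4.88×10^-14 m = 48.8 fm.

L = 48.8 fm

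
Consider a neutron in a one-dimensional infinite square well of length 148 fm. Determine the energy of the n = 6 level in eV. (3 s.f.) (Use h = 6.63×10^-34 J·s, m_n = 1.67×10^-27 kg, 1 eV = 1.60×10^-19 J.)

For an infinite well E_n = n²h²/(8m_nL²), so E_1 = h²/(8m_nL²) = (6.63×10^-34)²/(8·1.67×10^-27·(1.48×10^-13 m)²) = 1.502×10^-15 J.
Then E_6 = 6²·E_1 = 36·1.502×10^-15 J = 5.407×10^-14 J.
Converting, E_6 = 5.407×10^-14 J / (1.60×10^-19 J/eV) = 3.38×10^5 eV.

E_6 = 3.38×10^5 eV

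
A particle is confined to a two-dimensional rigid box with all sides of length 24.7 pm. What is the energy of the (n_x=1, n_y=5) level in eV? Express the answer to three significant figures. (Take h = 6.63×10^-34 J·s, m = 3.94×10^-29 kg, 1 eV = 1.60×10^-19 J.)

E = 371 eV

For a 2D rectangular well E = (h²/8m)·Σ n_i²/L_i² = (6.63×10^-34)²/(8·3.94×10^-29) · [1²/(24.7 pm)² + 5²/(24.7 pm)²].
Evaluating gives E = 5.943×10^-17 J = 371 eV.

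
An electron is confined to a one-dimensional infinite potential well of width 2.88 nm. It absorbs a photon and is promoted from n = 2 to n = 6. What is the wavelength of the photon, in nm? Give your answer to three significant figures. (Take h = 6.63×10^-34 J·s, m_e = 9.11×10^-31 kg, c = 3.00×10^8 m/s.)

E_1 = h²/(8m_eL²) = 7.272×10^-21 J, so ΔE = (6² − 2²)E_1 = 2.327×10^-19 J.
λ = hc/ΔE = (6.63×10^-34·3.00×10^8)/2.327×10^-19 = 8.55×10^-7 m = 855 nm.

λ = 855 nm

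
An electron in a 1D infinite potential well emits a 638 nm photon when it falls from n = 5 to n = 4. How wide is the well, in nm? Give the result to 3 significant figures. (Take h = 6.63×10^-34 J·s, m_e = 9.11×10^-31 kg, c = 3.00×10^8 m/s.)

The photon carries ΔE = hc/λ = 6.63×10^-34·3.00×10^8/6.38×10^-7 m = 3.118×10^-19 J.
Since ΔE = (5² − 4²)E_1, E_1 = 3.464×10^-20 J, and L = h/√(8m_eE_1) = 1.32×10^-9 m = 1.32 nm.

L = 1.32 nm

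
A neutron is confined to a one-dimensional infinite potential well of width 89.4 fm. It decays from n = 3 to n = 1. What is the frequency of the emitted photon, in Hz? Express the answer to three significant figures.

f = 4.95×10^19 Hz

E_1 = h²/(8m_nL²) = 4.099×10^-15 J and ΔE = (3² − 1²)E_1 = 3.279×10^-14 J.
f = ΔE/h = 3.279×10^-14/6.626×10^-34 = 4.95×10^19 Hz.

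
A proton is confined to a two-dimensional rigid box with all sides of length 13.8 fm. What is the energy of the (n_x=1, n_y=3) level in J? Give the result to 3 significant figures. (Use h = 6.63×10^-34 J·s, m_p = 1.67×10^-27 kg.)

E = 1.73×10^-12 J

For a 2D rectangular well E = (h²/8m_p)·Σ n_i²/L_i² = (6.63×10^-34)²/(8·1.67×10^-27) · [1²/(13.8 fm)² + 3²/(13.8 fm)²].
Evaluating gives E = 1.73×10^-12 J.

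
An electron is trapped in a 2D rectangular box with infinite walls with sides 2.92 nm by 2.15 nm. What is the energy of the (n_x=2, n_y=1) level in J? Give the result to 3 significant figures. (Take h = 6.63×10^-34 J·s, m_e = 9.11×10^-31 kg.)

E = 4.13×10^-20 J

For a 2D rectangular well E = (h²/8m_e)·Σ n_i²/L_i² = (6.63×10^-34)²/(8·9.11×10^-31) · [2²/(2.92 nm)² + 1²/(2.15 nm)²].
Evaluating gives E = 4.13×10^-20 J.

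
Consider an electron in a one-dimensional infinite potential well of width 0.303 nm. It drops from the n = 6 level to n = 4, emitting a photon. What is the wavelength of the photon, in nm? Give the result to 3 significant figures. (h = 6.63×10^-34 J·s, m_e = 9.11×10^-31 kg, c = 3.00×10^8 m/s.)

E_1 = h²/(8m_eL²) = 6.570×10^-19 J, so ΔE = (6² − 4²)E_1 = 1.314×10^-17 J.
λ = hc/ΔE = (6.63×10^-34·3.00×10^8)/1.314×10^-17 = 1.51×10^-8 m = 15.1 nm.

λ = 15.1 nm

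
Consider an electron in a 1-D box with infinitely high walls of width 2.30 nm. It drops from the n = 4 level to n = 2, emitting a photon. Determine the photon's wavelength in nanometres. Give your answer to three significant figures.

λ = 1.45×10^3 nm

E_1 = h²/(8m_eL²) = 1.139×10^-20 J, so ΔE = (4² − 2²)E_1 = 1.367×10^-19 J.
λ = hc/ΔE = (6.626×10^-34·2.998×10^8)/1.367×10^-19 = 1.45×10^-6 m = 1.45×10^3 nm.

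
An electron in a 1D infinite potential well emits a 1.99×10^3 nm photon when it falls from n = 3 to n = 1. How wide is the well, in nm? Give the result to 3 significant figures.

The photon carries ΔE = hc/λ = 6.626×10^-34·2.998×10^8/1.99×10^-6 m = 9.982×10^-20 J.
Since ΔE = (3² − 1²)E_1, E_1 = 1.248×10^-20 J, and L = h/√(8m_eE_1) = 2.20×10^-9 m = 2.20 nm.

L = 2.20 nm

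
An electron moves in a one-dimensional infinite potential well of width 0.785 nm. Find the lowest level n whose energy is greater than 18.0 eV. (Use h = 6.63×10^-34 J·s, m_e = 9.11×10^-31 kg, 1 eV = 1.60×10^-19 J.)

E_1 = h²/(8m_eL²) = 9.788×10^-20 J = 0.6118 eV.
Need n² > 18.0/0.6118 = 29.42, i.e. n > 5.424.
The smallest integer satisfying this is n = 6.

n = 6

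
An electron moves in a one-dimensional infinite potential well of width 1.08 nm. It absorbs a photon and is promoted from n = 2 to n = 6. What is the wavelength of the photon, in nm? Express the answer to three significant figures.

E_1 = h²/(8m_eL²) = 5.165×10^-20 J, so ΔE = (6² − 2²)E_1 = 1.653×10^-18 J.
λ = hc/ΔE = (6.626×10^-34·2.998×10^8)/1.653×10^-18 = 1.20×10^-7 m = 120 nm.

λ = 120 nm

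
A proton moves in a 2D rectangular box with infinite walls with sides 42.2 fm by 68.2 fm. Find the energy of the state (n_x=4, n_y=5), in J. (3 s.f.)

E = 4.71×10^-13 J

For a 2D rectangular well E = (h²/8m_p)·Σ n_i²/L_i² = (6.626×10^-34)²/(8·1.673×10^-27) · [4²/(42.2 fm)² + 5²/(68.2 fm)²].
Evaluating gives E = 4.71×10^-13 J.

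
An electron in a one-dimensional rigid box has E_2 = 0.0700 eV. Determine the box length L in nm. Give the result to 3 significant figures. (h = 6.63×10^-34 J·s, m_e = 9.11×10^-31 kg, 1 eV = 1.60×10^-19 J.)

From E_n = n²h²/(8m_eL²), L = n·h/√(8m_eE_n).
E_2 = 0.0700 eV = 1.120×10^-20 J, so L = 2·6.63×10^-34/√(8·9.11×10^-31·1.120×10^-20) = 4.64×10^-9 m = 4.64 nm.

L = 4.64 nm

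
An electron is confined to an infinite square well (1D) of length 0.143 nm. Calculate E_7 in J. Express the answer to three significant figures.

For an infinite well E_n = n²h²/(8m_eL²), so E_1 = h²/(8m_eL²) = (6.626×10^-34)²/(8·9.109×10^-31·(1.43×10^-10 m)²) = 2.946×10^-18 J.
Then E_7 = 7²·E_1 = 49·2.946×10^-18 J = 1.44×10^-16 J.

E_7 = 1.44×10^-16 J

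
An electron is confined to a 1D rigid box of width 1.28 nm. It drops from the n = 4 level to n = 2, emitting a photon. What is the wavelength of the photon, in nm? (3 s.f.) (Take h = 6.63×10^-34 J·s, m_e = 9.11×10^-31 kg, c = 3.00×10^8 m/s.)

λ = 450 nm

E_1 = h²/(8m_eL²) = 3.681×10^-20 J, so ΔE = (4² − 2²)E_1 = 4.417×10^-19 J.
λ = hc/ΔE = (6.63×10^-34·3.00×10^8)/4.417×10^-19 = 4.50×10^-7 m = 450 nm.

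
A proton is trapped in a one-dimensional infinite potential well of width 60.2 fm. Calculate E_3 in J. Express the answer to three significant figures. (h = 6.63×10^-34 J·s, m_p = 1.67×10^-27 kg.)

E_3 = 8.17×10^-14 J

For an infinite well E_n = n²h²/(8m_pL²), so E_1 = h²/(8m_pL²) = (6.63×10^-34)²/(8·1.67×10^-27·(6.02×10^-14 m)²) = 9.079×10^-15 J.
Then E_3 = 3²·E_1 = 9·9.079×10^-15 J = 8.17×10^-14 J.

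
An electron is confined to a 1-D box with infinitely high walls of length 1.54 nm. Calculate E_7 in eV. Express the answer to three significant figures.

E_7 = 7.77 eV

For an infinite well E_n = n²h²/(8m_eL²), so E_1 = h²/(8m_eL²) = (6.626×10^-34)²/(8·9.109×10^-31·(1.54×10^-9 m)²) = 2.540×10^-20 J.
Then E_7 = 7²·E_1 = 49·2.540×10^-20 J = 1.245×10^-18 J.
Converting, E_7 = 1.245×10^-18 J / (1.602×10^-19 J/eV) = 7.77 eV.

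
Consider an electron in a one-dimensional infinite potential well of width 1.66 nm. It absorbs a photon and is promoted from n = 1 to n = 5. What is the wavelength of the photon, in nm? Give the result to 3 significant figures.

λ = 379 nm

E_1 = h²/(8m_eL²) = 2.186×10^-20 J, so ΔE = (5² − 1²)E_1 = 5.246×10^-19 J.
λ = hc/ΔE = (6.626×10^-34·2.998×10^8)/5.246×10^-19 = 3.79×10^-7 m = 379 nm.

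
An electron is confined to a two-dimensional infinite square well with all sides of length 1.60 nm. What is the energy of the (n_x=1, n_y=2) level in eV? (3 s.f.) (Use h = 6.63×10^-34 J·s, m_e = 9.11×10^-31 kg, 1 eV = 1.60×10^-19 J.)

For a 2D rectangular well E = (h²/8m_e)·Σ n_i²/L_i² = (6.63×10^-34)²/(8·9.11×10^-31) · [1²/(1.60 nm)² + 2²/(1.60 nm)²].
Evaluating gives E = 1.178×10^-19 J = 0.736 eV.

E = 0.736 eV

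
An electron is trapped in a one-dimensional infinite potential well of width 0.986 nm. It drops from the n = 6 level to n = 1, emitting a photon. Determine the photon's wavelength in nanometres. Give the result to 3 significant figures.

E_1 = h²/(8m_eL²) = 6.197×10^-20 J, so ΔE = (6² − 1²)E_1 = 2.169×10^-18 J.
λ = hc/ΔE = (6.626×10^-34·2.998×10^8)/2.169×10^-18 = 9.16×10^-8 m = 91.6 nm.

λ = 91.6 nm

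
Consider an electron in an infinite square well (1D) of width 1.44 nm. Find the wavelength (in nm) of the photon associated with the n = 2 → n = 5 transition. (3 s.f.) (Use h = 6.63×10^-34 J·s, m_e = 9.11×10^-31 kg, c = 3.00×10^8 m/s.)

λ = 326 nm

E_1 = h²/(8m_eL²) = 2.909×10^-20 J, so ΔE = (5² − 2²)E_1 = 6.109×10^-19 J.
λ = hc/ΔE = (6.63×10^-34·3.00×10^8)/6.109×10^-19 = 3.26×10^-7 m = 326 nm.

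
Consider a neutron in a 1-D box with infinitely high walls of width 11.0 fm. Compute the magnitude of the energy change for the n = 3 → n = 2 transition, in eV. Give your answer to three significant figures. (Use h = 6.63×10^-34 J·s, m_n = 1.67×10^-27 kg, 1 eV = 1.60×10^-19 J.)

|ΔE| = 8.50×10^6 eV

E_1 = h²/(8m_nL²) = 2.719×10^-13 J.
|ΔE| = |3² − 2²|·E_1 = 5·2.719×10^-13 J = 1.360×10^-12 J = 8.50×10^6 eV.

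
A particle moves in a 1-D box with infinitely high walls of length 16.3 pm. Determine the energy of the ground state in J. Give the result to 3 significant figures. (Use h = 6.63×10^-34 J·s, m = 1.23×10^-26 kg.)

For an infinite well E_n = n²h²/(8mL²), so E_1 = h²/(8mL²) = (6.63×10^-34)²/(8·1.23×10^-26·(1.63×10^-11 m)²) = 1.681×10^-20 J.

E_1 = 1.68×10^-20 J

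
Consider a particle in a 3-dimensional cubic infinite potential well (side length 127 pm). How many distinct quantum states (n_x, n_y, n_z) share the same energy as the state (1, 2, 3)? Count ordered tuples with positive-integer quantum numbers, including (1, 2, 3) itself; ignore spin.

degeneracy = 6

The level has n_x² + n_y² + n_z² = 14. The ordered positive-integer solutions are (1, 2, 3), (1, 3, 2), (2, 1, 3), (2, 3, 1), (3, 1, 2), (3, 2, 1).
That gives 6 states.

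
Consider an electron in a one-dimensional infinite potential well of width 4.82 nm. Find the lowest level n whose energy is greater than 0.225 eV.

E_1 = h²/(8m_eL²) = 2.593×10^-21 J = 0.01619 eV.
Need n² > 0.225/0.01619 = 13.90, i.e. n > 3.728.
The smallest integer satisfying this is n = 4.

n = 4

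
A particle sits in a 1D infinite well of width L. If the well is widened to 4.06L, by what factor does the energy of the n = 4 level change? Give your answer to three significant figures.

0.0607

E_n ∝ 1/L², so the energy scales by 1/4.06² = 0.0607.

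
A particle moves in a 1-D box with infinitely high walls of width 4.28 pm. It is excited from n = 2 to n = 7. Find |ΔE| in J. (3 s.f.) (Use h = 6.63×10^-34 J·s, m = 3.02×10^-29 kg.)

E_1 = h²/(8mL²) = 9.932×10^-17 J.
|ΔE| = |2² − 7²|·E_1 = 45·9.932×10^-17 J = 4.47×10^-15 J.

|ΔE| = 4.47×10^-15 J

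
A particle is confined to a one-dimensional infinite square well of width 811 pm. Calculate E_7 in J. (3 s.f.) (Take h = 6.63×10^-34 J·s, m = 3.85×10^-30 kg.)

For an infinite well E_n = n²h²/(8mL²), so E_1 = h²/(8mL²) = (6.63×10^-34)²/(8·3.85×10^-30·(8.11×10^-10 m)²) = 2.170×10^-20 J.
Then E_7 = 7²·E_1 = 49·2.170×10^-20 J = 1.06×10^-18 J.

E_7 = 1.06×10^-18 J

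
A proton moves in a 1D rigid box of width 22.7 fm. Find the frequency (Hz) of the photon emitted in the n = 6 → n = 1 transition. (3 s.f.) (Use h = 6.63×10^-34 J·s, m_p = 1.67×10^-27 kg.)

E_1 = h²/(8m_pL²) = 6.385×10^-14 J and ΔE = (6² − 1²)E_1 = 2.235×10^-12 J.
f = ΔE/h = 2.235×10^-12/6.63×10^-34 = 3.37×10^21 Hz.

f = 3.37×10^21 Hz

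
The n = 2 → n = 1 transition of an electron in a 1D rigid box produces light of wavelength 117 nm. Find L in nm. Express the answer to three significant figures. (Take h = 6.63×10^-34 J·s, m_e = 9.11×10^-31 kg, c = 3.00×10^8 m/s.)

The photon carries ΔE = hc/λ = 6.63×10^-34·3.00×10^8/1.17×10^-7 m = 1.700×10^-18 J.
Since ΔE = (2² − 1²)E_1, E_1 = 5.667×10^-19 J, and L = h/√(8m_eE_1) = 3.26×10^-10 m = 0.326 nm.

L = 0.326 nm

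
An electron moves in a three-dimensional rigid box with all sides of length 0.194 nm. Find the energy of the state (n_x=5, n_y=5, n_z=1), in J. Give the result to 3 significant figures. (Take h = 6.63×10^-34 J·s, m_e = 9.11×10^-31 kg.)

For a 3D rectangular well E = (h²/8m_e)·Σ n_i²/L_i² = (6.63×10^-34)²/(8·9.11×10^-31) · [5²/(0.194 nm)² + 5²/(0.194 nm)² + 1²/(0.194 nm)²].
Evaluating gives E = 8.17×10^-17 J.

E = 8.17×10^-17 J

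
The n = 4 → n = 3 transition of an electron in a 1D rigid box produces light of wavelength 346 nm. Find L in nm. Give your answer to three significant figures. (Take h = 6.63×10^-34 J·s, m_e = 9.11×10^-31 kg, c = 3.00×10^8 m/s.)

The photon carries ΔE = hc/λ = 6.63×10^-34·3.00×10^8/3.46×10^-7 m = 5.749×10^-19 J.
Since ΔE = (4² − 3²)E_1, E_1 = 8.213×10^-20 J, and L = h/√(8m_eE_1) = 8.57×10^-10 m = 0.857 nm.

L = 0.857 nm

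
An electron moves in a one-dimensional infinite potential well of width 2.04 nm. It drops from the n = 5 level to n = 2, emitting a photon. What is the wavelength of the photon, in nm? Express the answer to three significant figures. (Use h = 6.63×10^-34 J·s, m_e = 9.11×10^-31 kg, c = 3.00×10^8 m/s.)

E_1 = h²/(8m_eL²) = 1.449×10^-20 J, so ΔE = (5² − 2²)E_1 = 3.043×10^-19 J.
λ = hc/ΔE = (6.63×10^-34·3.00×10^8)/3.043×10^-19 = 6.54×10^-7 m = 654 nm.

λ = 654 nm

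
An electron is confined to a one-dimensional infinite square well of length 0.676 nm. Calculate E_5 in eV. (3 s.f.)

E_5 = 20.6 eV

For an infinite well E_n = n²h²/(8m_eL²), so E_1 = h²/(8m_eL²) = (6.626×10^-34)²/(8·9.109×10^-31·(6.76×10^-10 m)²) = 1.318×10^-19 J.
Then E_5 = 5²·E_1 = 25·1.318×10^-19 J = 3.295×10^-18 J.
Converting, E_5 = 3.295×10^-18 J / (1.602×10^-19 J/eV) = 20.6 eV.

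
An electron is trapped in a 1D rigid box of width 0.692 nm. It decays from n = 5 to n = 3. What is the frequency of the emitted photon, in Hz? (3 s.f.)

f = 3.04×10^15 Hz

E_1 = h²/(8m_eL²) = 1.258×10^-19 J and ΔE = (5² − 3²)E_1 = 2.013×10^-18 J.
f = ΔE/h = 2.013×10^-18/6.626×10^-34 = 3.04×10^15 Hz.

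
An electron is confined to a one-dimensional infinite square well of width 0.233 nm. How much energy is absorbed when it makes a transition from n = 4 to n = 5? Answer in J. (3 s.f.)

E_1 = h²/(8m_eL²) = 1.110×10^-18 J.
|ΔE| = |4² − 5²|·E_1 = 9·1.110×10^-18 J = 9.99×10^-18 J.

|ΔE| = 9.99×10^-18 J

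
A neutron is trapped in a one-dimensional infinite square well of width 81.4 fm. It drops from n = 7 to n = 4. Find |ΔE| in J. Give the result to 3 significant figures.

|ΔE| = 1.63×10^-13 J

E_1 = h²/(8m_nL²) = 4.945×10^-15 J.
|ΔE| = |7² − 4²|·E_1 = 33·4.945×10^-15 J = 1.63×10^-13 J.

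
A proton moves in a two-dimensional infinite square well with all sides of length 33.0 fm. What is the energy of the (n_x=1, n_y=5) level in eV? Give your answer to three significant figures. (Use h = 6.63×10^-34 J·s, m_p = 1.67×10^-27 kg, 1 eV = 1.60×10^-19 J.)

For a 2D rectangular well E = (h²/8m_p)·Σ n_i²/L_i² = (6.63×10^-34)²/(8·1.67×10^-27) · [1²/(33.0 fm)² + 5²/(33.0 fm)²].
Evaluating gives E = 7.855×10^-13 J = 4.91×10^6 eV.

E = 4.91×10^6 eV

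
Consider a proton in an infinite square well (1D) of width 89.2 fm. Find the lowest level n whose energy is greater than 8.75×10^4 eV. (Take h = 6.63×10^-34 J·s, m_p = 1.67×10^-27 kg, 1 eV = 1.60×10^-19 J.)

E_1 = h²/(8m_pL²) = 4.135×10^-15 J = 2.584×10^4 eV.
Need n² > 8.75×10^4/2.584×10^4 = 3.386, i.e. n > 1.840.
The smallest integer satisfying this is n = 2.

n = 2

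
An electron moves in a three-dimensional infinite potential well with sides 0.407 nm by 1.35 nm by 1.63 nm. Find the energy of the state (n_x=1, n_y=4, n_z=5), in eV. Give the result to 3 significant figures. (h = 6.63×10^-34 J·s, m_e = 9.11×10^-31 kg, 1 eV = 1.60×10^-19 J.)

For a 3D rectangular well E = (h²/8m_e)·Σ n_i²/L_i² = (6.63×10^-34)²/(8·9.11×10^-31) · [1²/(0.407 nm)² + 4²/(1.35 nm)² + 5²/(1.63 nm)²].
Evaluating gives E = 1.461×10^-18 J = 9.13 eV.

E = 9.13 eV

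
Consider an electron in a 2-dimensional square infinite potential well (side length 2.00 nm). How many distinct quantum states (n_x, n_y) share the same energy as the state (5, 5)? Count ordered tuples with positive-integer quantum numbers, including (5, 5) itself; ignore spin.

The level has n_x² + n_y² = 50. The ordered positive-integer solutions are (1, 7), (5, 5), (7, 1).
That gives 3 states.

degeneracy = 3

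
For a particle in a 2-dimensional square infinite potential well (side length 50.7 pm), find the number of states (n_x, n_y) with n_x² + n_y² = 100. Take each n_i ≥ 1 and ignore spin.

degeneracy = 2

The level has n_x² + n_y² = 100. The ordered positive-integer solutions are (6, 8), (8, 6).
That gives 2 states.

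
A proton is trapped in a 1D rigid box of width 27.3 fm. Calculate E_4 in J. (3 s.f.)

For an infinite well E_n = n²h²/(8m_pL²), so E_1 = h²/(8m_pL²) = (6.626×10^-34)²/(8·1.673×10^-27·(2.73×10^-14 m)²) = 4.401×10^-14 J.
Then E_4 = 4²·E_1 = 16·4.401×10^-14 J = 7.04×10^-13 J.

E_4 = 7.04×10^-13 J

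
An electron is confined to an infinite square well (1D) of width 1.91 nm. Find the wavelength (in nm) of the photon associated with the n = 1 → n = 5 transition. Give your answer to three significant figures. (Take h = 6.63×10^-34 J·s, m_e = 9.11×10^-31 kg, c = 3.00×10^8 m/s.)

E_1 = h²/(8m_eL²) = 1.653×10^-20 J, so ΔE = (5² − 1²)E_1 = 3.967×10^-19 J.
λ = hc/ΔE = (6.63×10^-34·3.00×10^8)/3.967×10^-19 = 5.01×10^-7 m = 501 nm.

λ = 501 nm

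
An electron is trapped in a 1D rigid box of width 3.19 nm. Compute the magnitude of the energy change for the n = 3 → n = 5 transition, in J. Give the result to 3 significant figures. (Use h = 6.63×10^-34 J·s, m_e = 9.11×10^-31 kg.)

E_1 = h²/(8m_eL²) = 5.927×10^-21 J.
|ΔE| = |3² − 5²|·E_1 = 16·5.927×10^-21 J = 9.48×10^-20 J.

|ΔE| = 9.48×10^-20 J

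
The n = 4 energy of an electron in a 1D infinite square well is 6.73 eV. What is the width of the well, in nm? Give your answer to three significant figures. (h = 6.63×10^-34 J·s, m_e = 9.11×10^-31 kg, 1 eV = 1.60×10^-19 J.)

From E_n = n²h²/(8m_eL²), L = n·h/√(8m_eE_n).
E_4 = 6.73 eV = 1.077×10^-18 J, so L = 4·6.63×10^-34/√(8·9.11×10^-31·1.077×10^-18) = 9.47×10^-10 m = 0.947 nm.

L = 0.947 nm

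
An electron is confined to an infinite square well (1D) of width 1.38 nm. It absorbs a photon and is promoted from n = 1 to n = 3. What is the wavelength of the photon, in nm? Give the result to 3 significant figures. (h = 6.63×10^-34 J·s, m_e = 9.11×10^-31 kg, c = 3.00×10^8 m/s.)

λ = 785 nm

E_1 = h²/(8m_eL²) = 3.167×10^-20 J, so ΔE = (3² − 1²)E_1 = 2.534×10^-19 J.
λ = hc/ΔE = (6.63×10^-34·3.00×10^8)/2.534×10^-19 = 7.85×10^-7 m = 785 nm.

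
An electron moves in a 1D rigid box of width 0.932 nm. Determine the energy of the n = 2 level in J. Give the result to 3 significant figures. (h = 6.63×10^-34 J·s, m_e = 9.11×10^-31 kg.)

E_2 = 2.78×10^-19 J

For an infinite well E_n = n²h²/(8m_eL²), so E_1 = h²/(8m_eL²) = (6.63×10^-34)²/(8·9.11×10^-31·(9.32×10^-10 m)²) = 6.944×10^-20 J.
Then E_2 = 2²·E_1 = 4·6.944×10^-20 J = 2.78×10^-19 J.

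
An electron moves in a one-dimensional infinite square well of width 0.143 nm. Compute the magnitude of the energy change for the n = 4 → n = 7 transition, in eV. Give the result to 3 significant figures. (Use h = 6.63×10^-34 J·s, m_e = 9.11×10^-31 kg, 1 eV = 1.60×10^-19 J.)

E_1 = h²/(8m_eL²) = 2.949×10^-18 J.
|ΔE| = |4² − 7²|·E_1 = 33·2.949×10^-18 J = 9.732×10^-17 J = 608 eV.

|ΔE| = 608 eV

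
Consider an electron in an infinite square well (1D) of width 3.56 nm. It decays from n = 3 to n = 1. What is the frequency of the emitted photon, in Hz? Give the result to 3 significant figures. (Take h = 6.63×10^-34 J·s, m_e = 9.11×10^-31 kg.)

E_1 = h²/(8m_eL²) = 4.759×10^-21 J and ΔE = (3² − 1²)E_1 = 3.807×10^-20 J.
f = ΔE/h = 3.807×10^-20/6.63×10^-34 = 5.74×10^13 Hz.

f = 5.74×10^13 Hz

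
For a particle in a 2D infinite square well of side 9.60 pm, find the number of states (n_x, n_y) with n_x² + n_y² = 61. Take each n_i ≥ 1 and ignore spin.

degeneracy = 2

The level has n_x² + n_y² = 61. The ordered positive-integer solutions are (5, 6), (6, 5).
That gives 2 states.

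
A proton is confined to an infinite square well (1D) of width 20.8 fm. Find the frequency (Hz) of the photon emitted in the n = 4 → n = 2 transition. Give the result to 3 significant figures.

E_1 = h²/(8m_pL²) = 7.582×10^-14 J and ΔE = (4² − 2²)E_1 = 9.098×10^-13 J.
f = ΔE/h = 9.098×10^-13/6.626×10^-34 = 1.37×10^21 Hz.

f = 1.37×10^21 Hz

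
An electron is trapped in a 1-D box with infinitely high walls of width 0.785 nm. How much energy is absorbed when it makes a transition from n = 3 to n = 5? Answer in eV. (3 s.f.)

|ΔE| = 9.76 eV

E_1 = h²/(8m_eL²) = 9.777×10^-20 J.
|ΔE| = |3² − 5²|·E_1 = 16·9.777×10^-20 J = 1.564×10^-18 J = 9.76 eV.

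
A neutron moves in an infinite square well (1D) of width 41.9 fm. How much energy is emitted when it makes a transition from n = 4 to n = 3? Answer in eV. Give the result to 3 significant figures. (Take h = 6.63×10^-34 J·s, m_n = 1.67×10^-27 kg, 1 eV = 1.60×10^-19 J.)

E_1 = h²/(8m_nL²) = 1.874×10^-14 J.
|ΔE| = |4² − 3²|·E_1 = 7·1.874×10^-14 J = 1.312×10^-13 J = 8.20×10^5 eV.

|ΔE| = 8.20×10^5 eV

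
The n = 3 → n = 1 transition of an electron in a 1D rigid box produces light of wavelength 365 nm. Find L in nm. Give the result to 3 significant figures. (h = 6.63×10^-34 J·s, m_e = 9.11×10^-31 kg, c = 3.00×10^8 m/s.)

The photon carries ΔE = hc/λ = 6.63×10^-34·3.00×10^8/3.65×10^-7 m = 5.449×10^-19 J.
Since ΔE = (3² − 1²)E_1, E_1 = 6.811×10^-20 J, and L = h/√(8m_eE_1) = 9.41×10^-10 m = 0.941 nm.

L = 0.941 nm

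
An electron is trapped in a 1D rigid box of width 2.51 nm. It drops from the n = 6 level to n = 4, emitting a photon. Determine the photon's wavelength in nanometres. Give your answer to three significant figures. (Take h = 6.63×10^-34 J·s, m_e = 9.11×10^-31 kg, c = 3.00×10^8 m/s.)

λ = 1.04×10^3 nm

E_1 = h²/(8m_eL²) = 9.574×10^-21 J, so ΔE = (6² − 4²)E_1 = 1.915×10^-19 J.
λ = hc/ΔE = (6.63×10^-34·3.00×10^8)/1.915×10^-19 = 1.04×10^-6 m = 1.04×10^3 nm.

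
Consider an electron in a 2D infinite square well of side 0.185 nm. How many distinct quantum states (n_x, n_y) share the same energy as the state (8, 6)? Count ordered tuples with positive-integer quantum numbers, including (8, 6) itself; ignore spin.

degeneracy = 2

The level has n_x² + n_y² = 100. The ordered positive-integer solutions are (6, 8), (8, 6).
That gives 2 states.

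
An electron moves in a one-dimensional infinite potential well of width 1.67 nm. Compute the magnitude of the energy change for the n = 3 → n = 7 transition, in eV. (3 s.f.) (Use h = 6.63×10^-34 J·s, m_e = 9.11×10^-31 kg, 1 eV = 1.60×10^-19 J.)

E_1 = h²/(8m_eL²) = 2.163×10^-20 J.
|ΔE| = |3² − 7²|·E_1 = 40·2.163×10^-20 J = 8.652×10^-19 J = 5.41 eV.

|ΔE| = 5.41 eV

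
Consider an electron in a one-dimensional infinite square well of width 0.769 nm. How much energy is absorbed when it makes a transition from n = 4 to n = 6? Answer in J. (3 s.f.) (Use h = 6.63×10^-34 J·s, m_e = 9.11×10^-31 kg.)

E_1 = h²/(8m_eL²) = 1.020×10^-19 J.
|ΔE| = |4² − 6²|·E_1 = 20·1.020×10^-19 J = 2.04×10^-18 J.

|ΔE| = 2.04×10^-18 J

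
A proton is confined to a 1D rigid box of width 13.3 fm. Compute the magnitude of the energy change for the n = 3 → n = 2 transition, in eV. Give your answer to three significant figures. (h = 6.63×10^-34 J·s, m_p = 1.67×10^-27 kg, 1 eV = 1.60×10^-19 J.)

|ΔE| = 5.81×10^6 eV

E_1 = h²/(8m_pL²) = 1.860×10^-13 J.
|ΔE| = |3² − 2²|·E_1 = 5·1.860×10^-13 J = 9.300×10^-13 J = 5.81×10^6 eV.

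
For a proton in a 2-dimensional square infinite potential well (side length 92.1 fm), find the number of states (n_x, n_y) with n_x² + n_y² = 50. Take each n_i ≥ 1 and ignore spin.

The level has n_x² + n_y² = 50. The ordered positive-integer solutions are (1, 7), (5, 5), (7, 1).
That gives 3 states.

degeneracy = 3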